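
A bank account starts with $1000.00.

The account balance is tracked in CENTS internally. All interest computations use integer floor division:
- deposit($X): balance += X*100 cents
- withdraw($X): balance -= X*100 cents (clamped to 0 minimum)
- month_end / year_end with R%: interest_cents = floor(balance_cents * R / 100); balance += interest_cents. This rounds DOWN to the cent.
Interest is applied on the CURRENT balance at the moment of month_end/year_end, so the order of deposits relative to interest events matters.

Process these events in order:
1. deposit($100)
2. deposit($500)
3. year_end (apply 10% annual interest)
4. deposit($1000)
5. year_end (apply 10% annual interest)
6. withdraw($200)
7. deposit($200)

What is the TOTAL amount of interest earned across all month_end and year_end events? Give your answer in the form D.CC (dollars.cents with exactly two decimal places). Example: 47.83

Answer: 436.00

Derivation:
After 1 (deposit($100)): balance=$1100.00 total_interest=$0.00
After 2 (deposit($500)): balance=$1600.00 total_interest=$0.00
After 3 (year_end (apply 10% annual interest)): balance=$1760.00 total_interest=$160.00
After 4 (deposit($1000)): balance=$2760.00 total_interest=$160.00
After 5 (year_end (apply 10% annual interest)): balance=$3036.00 total_interest=$436.00
After 6 (withdraw($200)): balance=$2836.00 total_interest=$436.00
After 7 (deposit($200)): balance=$3036.00 total_interest=$436.00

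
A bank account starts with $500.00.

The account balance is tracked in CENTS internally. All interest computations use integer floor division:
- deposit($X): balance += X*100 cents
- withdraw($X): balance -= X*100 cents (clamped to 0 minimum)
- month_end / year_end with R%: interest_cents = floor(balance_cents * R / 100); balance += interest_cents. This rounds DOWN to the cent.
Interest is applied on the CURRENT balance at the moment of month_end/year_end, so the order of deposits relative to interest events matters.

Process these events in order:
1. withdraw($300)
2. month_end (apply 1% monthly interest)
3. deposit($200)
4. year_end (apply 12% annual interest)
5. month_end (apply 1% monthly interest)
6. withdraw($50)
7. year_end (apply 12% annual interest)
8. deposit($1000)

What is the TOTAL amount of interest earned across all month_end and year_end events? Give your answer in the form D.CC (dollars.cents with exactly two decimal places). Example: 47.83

Answer: 103.30

Derivation:
After 1 (withdraw($300)): balance=$200.00 total_interest=$0.00
After 2 (month_end (apply 1% monthly interest)): balance=$202.00 total_interest=$2.00
After 3 (deposit($200)): balance=$402.00 total_interest=$2.00
After 4 (year_end (apply 12% annual interest)): balance=$450.24 total_interest=$50.24
After 5 (month_end (apply 1% monthly interest)): balance=$454.74 total_interest=$54.74
After 6 (withdraw($50)): balance=$404.74 total_interest=$54.74
After 7 (year_end (apply 12% annual interest)): balance=$453.30 total_interest=$103.30
After 8 (deposit($1000)): balance=$1453.30 total_interest=$103.30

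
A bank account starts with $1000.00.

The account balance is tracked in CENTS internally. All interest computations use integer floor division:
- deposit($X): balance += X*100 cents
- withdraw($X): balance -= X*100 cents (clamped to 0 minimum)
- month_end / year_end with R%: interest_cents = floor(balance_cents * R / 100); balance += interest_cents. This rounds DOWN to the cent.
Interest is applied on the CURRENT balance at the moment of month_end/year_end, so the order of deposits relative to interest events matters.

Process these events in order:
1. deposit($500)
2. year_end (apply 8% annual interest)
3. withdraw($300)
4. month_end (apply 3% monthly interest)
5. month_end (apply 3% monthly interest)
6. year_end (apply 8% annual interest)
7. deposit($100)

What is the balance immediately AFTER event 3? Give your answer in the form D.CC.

After 1 (deposit($500)): balance=$1500.00 total_interest=$0.00
After 2 (year_end (apply 8% annual interest)): balance=$1620.00 total_interest=$120.00
After 3 (withdraw($300)): balance=$1320.00 total_interest=$120.00

Answer: 1320.00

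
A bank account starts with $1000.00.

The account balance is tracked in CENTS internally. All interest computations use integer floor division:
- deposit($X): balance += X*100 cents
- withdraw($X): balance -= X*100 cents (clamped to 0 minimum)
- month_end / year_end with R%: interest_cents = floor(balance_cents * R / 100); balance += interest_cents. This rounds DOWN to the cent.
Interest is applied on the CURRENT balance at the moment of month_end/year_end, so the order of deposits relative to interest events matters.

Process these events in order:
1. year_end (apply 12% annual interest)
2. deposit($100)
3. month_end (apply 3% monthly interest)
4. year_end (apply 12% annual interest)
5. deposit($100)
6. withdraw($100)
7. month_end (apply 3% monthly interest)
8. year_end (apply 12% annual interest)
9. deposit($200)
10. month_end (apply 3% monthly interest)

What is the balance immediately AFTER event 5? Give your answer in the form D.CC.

Answer: 1507.39

Derivation:
After 1 (year_end (apply 12% annual interest)): balance=$1120.00 total_interest=$120.00
After 2 (deposit($100)): balance=$1220.00 total_interest=$120.00
After 3 (month_end (apply 3% monthly interest)): balance=$1256.60 total_interest=$156.60
After 4 (year_end (apply 12% annual interest)): balance=$1407.39 total_interest=$307.39
After 5 (deposit($100)): balance=$1507.39 total_interest=$307.39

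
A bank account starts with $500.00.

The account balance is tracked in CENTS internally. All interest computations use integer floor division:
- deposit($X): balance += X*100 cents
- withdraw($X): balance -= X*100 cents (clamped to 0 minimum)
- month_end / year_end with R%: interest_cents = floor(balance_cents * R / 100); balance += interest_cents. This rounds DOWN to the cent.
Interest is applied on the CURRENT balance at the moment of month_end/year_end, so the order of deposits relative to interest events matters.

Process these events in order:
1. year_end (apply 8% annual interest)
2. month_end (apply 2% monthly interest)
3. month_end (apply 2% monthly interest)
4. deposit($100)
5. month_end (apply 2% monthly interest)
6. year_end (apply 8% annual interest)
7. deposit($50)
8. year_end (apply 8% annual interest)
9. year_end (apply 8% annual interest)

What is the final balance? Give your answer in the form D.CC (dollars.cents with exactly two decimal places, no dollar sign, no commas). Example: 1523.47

After 1 (year_end (apply 8% annual interest)): balance=$540.00 total_interest=$40.00
After 2 (month_end (apply 2% monthly interest)): balance=$550.80 total_interest=$50.80
After 3 (month_end (apply 2% monthly interest)): balance=$561.81 total_interest=$61.81
After 4 (deposit($100)): balance=$661.81 total_interest=$61.81
After 5 (month_end (apply 2% monthly interest)): balance=$675.04 total_interest=$75.04
After 6 (year_end (apply 8% annual interest)): balance=$729.04 total_interest=$129.04
After 7 (deposit($50)): balance=$779.04 total_interest=$129.04
After 8 (year_end (apply 8% annual interest)): balance=$841.36 total_interest=$191.36
After 9 (year_end (apply 8% annual interest)): balance=$908.66 total_interest=$258.66

Answer: 908.66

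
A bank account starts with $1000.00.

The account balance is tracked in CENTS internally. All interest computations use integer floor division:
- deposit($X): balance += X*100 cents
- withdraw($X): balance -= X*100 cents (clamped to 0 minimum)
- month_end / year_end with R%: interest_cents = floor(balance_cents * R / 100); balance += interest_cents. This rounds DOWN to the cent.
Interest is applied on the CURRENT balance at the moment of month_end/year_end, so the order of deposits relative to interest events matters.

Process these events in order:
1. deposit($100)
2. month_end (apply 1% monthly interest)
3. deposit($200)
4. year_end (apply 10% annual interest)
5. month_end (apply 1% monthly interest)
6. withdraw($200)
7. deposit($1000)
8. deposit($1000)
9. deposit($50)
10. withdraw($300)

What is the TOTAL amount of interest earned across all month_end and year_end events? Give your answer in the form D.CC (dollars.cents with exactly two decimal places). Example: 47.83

After 1 (deposit($100)): balance=$1100.00 total_interest=$0.00
After 2 (month_end (apply 1% monthly interest)): balance=$1111.00 total_interest=$11.00
After 3 (deposit($200)): balance=$1311.00 total_interest=$11.00
After 4 (year_end (apply 10% annual interest)): balance=$1442.10 total_interest=$142.10
After 5 (month_end (apply 1% monthly interest)): balance=$1456.52 total_interest=$156.52
After 6 (withdraw($200)): balance=$1256.52 total_interest=$156.52
After 7 (deposit($1000)): balance=$2256.52 total_interest=$156.52
After 8 (deposit($1000)): balance=$3256.52 total_interest=$156.52
After 9 (deposit($50)): balance=$3306.52 total_interest=$156.52
After 10 (withdraw($300)): balance=$3006.52 total_interest=$156.52

Answer: 156.52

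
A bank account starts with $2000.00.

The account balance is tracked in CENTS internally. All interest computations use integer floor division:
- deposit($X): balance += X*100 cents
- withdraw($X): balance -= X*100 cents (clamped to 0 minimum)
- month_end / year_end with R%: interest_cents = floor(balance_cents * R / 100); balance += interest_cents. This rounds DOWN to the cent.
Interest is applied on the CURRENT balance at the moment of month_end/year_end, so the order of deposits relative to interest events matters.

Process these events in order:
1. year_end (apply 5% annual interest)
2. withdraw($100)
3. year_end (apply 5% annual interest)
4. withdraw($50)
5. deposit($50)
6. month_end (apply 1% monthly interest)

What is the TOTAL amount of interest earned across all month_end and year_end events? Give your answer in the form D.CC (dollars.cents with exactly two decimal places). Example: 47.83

Answer: 221.00

Derivation:
After 1 (year_end (apply 5% annual interest)): balance=$2100.00 total_interest=$100.00
After 2 (withdraw($100)): balance=$2000.00 total_interest=$100.00
After 3 (year_end (apply 5% annual interest)): balance=$2100.00 total_interest=$200.00
After 4 (withdraw($50)): balance=$2050.00 total_interest=$200.00
After 5 (deposit($50)): balance=$2100.00 total_interest=$200.00
After 6 (month_end (apply 1% monthly interest)): balance=$2121.00 total_interest=$221.00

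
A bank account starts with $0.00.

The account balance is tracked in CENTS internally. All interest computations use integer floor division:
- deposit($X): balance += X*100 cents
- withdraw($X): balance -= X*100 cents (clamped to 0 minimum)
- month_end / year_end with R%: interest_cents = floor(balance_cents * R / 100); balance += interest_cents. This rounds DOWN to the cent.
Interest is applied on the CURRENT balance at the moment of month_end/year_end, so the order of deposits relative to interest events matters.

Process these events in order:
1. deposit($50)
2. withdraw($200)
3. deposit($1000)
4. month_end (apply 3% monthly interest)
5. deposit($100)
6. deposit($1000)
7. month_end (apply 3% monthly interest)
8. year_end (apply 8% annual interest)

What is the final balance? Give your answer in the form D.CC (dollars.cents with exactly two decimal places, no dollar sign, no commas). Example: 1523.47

After 1 (deposit($50)): balance=$50.00 total_interest=$0.00
After 2 (withdraw($200)): balance=$0.00 total_interest=$0.00
After 3 (deposit($1000)): balance=$1000.00 total_interest=$0.00
After 4 (month_end (apply 3% monthly interest)): balance=$1030.00 total_interest=$30.00
After 5 (deposit($100)): balance=$1130.00 total_interest=$30.00
After 6 (deposit($1000)): balance=$2130.00 total_interest=$30.00
After 7 (month_end (apply 3% monthly interest)): balance=$2193.90 total_interest=$93.90
After 8 (year_end (apply 8% annual interest)): balance=$2369.41 total_interest=$269.41

Answer: 2369.41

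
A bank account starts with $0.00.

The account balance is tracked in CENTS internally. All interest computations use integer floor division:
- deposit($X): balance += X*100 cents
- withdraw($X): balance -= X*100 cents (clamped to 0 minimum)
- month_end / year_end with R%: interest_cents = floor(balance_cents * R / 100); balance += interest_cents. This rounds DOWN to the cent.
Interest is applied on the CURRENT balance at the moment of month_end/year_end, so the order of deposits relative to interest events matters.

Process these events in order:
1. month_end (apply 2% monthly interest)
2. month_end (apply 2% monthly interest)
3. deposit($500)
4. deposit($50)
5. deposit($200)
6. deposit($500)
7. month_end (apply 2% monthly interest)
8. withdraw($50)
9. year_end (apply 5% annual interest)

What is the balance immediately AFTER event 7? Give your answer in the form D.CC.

After 1 (month_end (apply 2% monthly interest)): balance=$0.00 total_interest=$0.00
After 2 (month_end (apply 2% monthly interest)): balance=$0.00 total_interest=$0.00
After 3 (deposit($500)): balance=$500.00 total_interest=$0.00
After 4 (deposit($50)): balance=$550.00 total_interest=$0.00
After 5 (deposit($200)): balance=$750.00 total_interest=$0.00
After 6 (deposit($500)): balance=$1250.00 total_interest=$0.00
After 7 (month_end (apply 2% monthly interest)): balance=$1275.00 total_interest=$25.00

Answer: 1275.00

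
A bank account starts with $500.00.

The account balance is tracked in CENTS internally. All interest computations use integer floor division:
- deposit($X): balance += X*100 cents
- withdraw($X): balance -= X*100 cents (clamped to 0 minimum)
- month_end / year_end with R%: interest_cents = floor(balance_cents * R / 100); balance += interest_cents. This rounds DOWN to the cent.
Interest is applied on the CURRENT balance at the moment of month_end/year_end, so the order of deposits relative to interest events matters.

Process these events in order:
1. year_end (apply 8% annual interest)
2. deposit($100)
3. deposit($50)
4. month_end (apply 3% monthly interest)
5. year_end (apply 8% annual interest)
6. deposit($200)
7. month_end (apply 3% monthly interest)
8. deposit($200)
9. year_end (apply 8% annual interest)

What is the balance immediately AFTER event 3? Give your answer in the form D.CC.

After 1 (year_end (apply 8% annual interest)): balance=$540.00 total_interest=$40.00
After 2 (deposit($100)): balance=$640.00 total_interest=$40.00
After 3 (deposit($50)): balance=$690.00 total_interest=$40.00

Answer: 690.00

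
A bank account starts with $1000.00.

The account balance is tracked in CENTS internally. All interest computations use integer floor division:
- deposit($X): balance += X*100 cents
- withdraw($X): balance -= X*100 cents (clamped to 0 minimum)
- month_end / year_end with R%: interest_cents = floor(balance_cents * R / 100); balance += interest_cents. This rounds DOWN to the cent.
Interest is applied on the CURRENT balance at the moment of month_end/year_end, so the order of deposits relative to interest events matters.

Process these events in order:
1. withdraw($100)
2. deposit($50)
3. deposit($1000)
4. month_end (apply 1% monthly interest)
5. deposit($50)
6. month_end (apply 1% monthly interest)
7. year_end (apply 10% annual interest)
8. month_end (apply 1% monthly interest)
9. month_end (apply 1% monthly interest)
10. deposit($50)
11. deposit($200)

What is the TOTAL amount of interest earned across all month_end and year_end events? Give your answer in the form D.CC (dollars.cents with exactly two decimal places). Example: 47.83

After 1 (withdraw($100)): balance=$900.00 total_interest=$0.00
After 2 (deposit($50)): balance=$950.00 total_interest=$0.00
After 3 (deposit($1000)): balance=$1950.00 total_interest=$0.00
After 4 (month_end (apply 1% monthly interest)): balance=$1969.50 total_interest=$19.50
After 5 (deposit($50)): balance=$2019.50 total_interest=$19.50
After 6 (month_end (apply 1% monthly interest)): balance=$2039.69 total_interest=$39.69
After 7 (year_end (apply 10% annual interest)): balance=$2243.65 total_interest=$243.65
After 8 (month_end (apply 1% monthly interest)): balance=$2266.08 total_interest=$266.08
After 9 (month_end (apply 1% monthly interest)): balance=$2288.74 total_interest=$288.74
After 10 (deposit($50)): balance=$2338.74 total_interest=$288.74
After 11 (deposit($200)): balance=$2538.74 total_interest=$288.74

Answer: 288.74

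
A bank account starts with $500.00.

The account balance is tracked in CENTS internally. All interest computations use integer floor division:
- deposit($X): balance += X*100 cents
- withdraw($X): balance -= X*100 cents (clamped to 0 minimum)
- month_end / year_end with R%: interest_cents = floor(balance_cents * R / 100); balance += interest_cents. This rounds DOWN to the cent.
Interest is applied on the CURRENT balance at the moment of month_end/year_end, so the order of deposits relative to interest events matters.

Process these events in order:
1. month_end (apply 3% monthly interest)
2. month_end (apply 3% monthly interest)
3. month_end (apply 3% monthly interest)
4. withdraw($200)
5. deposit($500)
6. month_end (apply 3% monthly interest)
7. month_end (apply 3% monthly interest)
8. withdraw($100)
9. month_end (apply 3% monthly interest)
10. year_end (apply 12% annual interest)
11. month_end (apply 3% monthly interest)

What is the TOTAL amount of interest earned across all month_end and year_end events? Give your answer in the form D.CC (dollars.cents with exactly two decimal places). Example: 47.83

Answer: 248.05

Derivation:
After 1 (month_end (apply 3% monthly interest)): balance=$515.00 total_interest=$15.00
After 2 (month_end (apply 3% monthly interest)): balance=$530.45 total_interest=$30.45
After 3 (month_end (apply 3% monthly interest)): balance=$546.36 total_interest=$46.36
After 4 (withdraw($200)): balance=$346.36 total_interest=$46.36
After 5 (deposit($500)): balance=$846.36 total_interest=$46.36
After 6 (month_end (apply 3% monthly interest)): balance=$871.75 total_interest=$71.75
After 7 (month_end (apply 3% monthly interest)): balance=$897.90 total_interest=$97.90
After 8 (withdraw($100)): balance=$797.90 total_interest=$97.90
After 9 (month_end (apply 3% monthly interest)): balance=$821.83 total_interest=$121.83
After 10 (year_end (apply 12% annual interest)): balance=$920.44 total_interest=$220.44
After 11 (month_end (apply 3% monthly interest)): balance=$948.05 total_interest=$248.05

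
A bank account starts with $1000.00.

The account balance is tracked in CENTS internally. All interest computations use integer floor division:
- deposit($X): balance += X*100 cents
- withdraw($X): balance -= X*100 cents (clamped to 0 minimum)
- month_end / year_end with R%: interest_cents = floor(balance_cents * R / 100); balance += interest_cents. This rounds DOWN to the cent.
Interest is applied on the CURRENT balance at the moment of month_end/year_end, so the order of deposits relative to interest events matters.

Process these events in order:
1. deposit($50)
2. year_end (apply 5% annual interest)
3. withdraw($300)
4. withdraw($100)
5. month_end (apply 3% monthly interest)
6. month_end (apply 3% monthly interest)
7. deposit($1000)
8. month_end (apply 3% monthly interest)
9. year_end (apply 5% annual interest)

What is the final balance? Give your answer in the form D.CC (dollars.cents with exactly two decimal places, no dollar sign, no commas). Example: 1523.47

After 1 (deposit($50)): balance=$1050.00 total_interest=$0.00
After 2 (year_end (apply 5% annual interest)): balance=$1102.50 total_interest=$52.50
After 3 (withdraw($300)): balance=$802.50 total_interest=$52.50
After 4 (withdraw($100)): balance=$702.50 total_interest=$52.50
After 5 (month_end (apply 3% monthly interest)): balance=$723.57 total_interest=$73.57
After 6 (month_end (apply 3% monthly interest)): balance=$745.27 total_interest=$95.27
After 7 (deposit($1000)): balance=$1745.27 total_interest=$95.27
After 8 (month_end (apply 3% monthly interest)): balance=$1797.62 total_interest=$147.62
After 9 (year_end (apply 5% annual interest)): balance=$1887.50 total_interest=$237.50

Answer: 1887.50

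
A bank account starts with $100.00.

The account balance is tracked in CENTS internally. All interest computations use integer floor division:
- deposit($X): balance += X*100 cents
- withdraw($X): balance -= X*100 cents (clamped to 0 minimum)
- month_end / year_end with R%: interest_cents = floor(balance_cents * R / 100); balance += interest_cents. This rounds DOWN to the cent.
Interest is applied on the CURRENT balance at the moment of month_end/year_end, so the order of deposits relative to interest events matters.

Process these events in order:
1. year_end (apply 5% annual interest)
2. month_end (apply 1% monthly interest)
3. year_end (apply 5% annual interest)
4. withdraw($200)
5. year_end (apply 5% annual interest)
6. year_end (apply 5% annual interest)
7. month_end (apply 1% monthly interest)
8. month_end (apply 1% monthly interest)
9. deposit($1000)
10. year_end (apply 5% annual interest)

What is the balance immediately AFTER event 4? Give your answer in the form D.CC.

After 1 (year_end (apply 5% annual interest)): balance=$105.00 total_interest=$5.00
After 2 (month_end (apply 1% monthly interest)): balance=$106.05 total_interest=$6.05
After 3 (year_end (apply 5% annual interest)): balance=$111.35 total_interest=$11.35
After 4 (withdraw($200)): balance=$0.00 total_interest=$11.35

Answer: 0.00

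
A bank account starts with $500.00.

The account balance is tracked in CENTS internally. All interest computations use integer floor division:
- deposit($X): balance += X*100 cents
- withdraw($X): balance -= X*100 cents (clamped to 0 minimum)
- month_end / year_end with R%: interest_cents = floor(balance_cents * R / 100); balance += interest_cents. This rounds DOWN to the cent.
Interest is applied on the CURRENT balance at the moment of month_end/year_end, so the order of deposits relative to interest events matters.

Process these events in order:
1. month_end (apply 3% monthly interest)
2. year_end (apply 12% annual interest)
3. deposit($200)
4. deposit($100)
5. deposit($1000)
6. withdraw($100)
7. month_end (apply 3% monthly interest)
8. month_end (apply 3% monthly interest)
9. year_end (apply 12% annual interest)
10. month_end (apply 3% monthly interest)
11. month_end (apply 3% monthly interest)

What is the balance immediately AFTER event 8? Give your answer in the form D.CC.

After 1 (month_end (apply 3% monthly interest)): balance=$515.00 total_interest=$15.00
After 2 (year_end (apply 12% annual interest)): balance=$576.80 total_interest=$76.80
After 3 (deposit($200)): balance=$776.80 total_interest=$76.80
After 4 (deposit($100)): balance=$876.80 total_interest=$76.80
After 5 (deposit($1000)): balance=$1876.80 total_interest=$76.80
After 6 (withdraw($100)): balance=$1776.80 total_interest=$76.80
After 7 (month_end (apply 3% monthly interest)): balance=$1830.10 total_interest=$130.10
After 8 (month_end (apply 3% monthly interest)): balance=$1885.00 total_interest=$185.00

Answer: 1885.00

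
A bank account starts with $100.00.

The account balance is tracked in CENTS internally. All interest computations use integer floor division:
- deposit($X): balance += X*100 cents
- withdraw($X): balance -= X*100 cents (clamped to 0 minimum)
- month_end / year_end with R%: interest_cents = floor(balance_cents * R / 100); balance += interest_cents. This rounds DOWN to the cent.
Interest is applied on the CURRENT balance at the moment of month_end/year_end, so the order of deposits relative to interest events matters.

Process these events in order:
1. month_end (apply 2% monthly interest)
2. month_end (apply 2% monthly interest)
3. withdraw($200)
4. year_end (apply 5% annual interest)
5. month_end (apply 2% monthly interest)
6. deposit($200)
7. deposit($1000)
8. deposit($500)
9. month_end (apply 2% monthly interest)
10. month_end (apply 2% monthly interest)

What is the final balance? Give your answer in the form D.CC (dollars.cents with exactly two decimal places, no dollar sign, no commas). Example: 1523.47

Answer: 1768.68

Derivation:
After 1 (month_end (apply 2% monthly interest)): balance=$102.00 total_interest=$2.00
After 2 (month_end (apply 2% monthly interest)): balance=$104.04 total_interest=$4.04
After 3 (withdraw($200)): balance=$0.00 total_interest=$4.04
After 4 (year_end (apply 5% annual interest)): balance=$0.00 total_interest=$4.04
After 5 (month_end (apply 2% monthly interest)): balance=$0.00 total_interest=$4.04
After 6 (deposit($200)): balance=$200.00 total_interest=$4.04
After 7 (deposit($1000)): balance=$1200.00 total_interest=$4.04
After 8 (deposit($500)): balance=$1700.00 total_interest=$4.04
After 9 (month_end (apply 2% monthly interest)): balance=$1734.00 total_interest=$38.04
After 10 (month_end (apply 2% monthly interest)): balance=$1768.68 total_interest=$72.72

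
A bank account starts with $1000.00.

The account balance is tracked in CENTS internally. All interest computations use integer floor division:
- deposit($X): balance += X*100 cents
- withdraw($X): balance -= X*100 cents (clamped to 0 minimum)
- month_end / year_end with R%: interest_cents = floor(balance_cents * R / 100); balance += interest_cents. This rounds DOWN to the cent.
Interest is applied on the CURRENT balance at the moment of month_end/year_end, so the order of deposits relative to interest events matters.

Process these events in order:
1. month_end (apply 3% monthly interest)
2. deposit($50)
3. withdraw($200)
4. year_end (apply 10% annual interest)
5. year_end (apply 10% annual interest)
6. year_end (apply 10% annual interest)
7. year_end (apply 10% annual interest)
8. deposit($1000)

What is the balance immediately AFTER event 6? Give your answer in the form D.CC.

Answer: 1171.28

Derivation:
After 1 (month_end (apply 3% monthly interest)): balance=$1030.00 total_interest=$30.00
After 2 (deposit($50)): balance=$1080.00 total_interest=$30.00
After 3 (withdraw($200)): balance=$880.00 total_interest=$30.00
After 4 (year_end (apply 10% annual interest)): balance=$968.00 total_interest=$118.00
After 5 (year_end (apply 10% annual interest)): balance=$1064.80 total_interest=$214.80
After 6 (year_end (apply 10% annual interest)): balance=$1171.28 total_interest=$321.28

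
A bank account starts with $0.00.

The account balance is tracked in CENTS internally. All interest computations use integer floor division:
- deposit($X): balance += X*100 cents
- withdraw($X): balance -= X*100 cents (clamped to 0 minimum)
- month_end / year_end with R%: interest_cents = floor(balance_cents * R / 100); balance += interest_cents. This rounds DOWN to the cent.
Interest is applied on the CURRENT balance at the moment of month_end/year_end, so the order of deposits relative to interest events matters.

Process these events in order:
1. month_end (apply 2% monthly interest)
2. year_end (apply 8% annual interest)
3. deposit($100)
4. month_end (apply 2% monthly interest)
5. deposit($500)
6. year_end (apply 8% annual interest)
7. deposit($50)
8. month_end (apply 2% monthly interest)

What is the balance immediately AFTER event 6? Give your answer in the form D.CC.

Answer: 650.16

Derivation:
After 1 (month_end (apply 2% monthly interest)): balance=$0.00 total_interest=$0.00
After 2 (year_end (apply 8% annual interest)): balance=$0.00 total_interest=$0.00
After 3 (deposit($100)): balance=$100.00 total_interest=$0.00
After 4 (month_end (apply 2% monthly interest)): balance=$102.00 total_interest=$2.00
After 5 (deposit($500)): balance=$602.00 total_interest=$2.00
After 6 (year_end (apply 8% annual interest)): balance=$650.16 total_interest=$50.16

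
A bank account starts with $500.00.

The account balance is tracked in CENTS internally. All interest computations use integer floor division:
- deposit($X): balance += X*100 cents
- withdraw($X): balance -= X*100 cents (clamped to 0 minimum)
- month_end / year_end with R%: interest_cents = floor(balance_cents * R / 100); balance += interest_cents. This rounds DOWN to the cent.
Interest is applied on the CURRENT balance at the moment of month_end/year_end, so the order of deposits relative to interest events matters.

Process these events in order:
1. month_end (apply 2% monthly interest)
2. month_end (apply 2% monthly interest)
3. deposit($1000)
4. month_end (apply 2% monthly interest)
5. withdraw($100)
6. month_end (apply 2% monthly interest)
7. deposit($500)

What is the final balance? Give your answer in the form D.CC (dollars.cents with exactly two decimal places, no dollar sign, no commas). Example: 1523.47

Answer: 1979.61

Derivation:
After 1 (month_end (apply 2% monthly interest)): balance=$510.00 total_interest=$10.00
After 2 (month_end (apply 2% monthly interest)): balance=$520.20 total_interest=$20.20
After 3 (deposit($1000)): balance=$1520.20 total_interest=$20.20
After 4 (month_end (apply 2% monthly interest)): balance=$1550.60 total_interest=$50.60
After 5 (withdraw($100)): balance=$1450.60 total_interest=$50.60
After 6 (month_end (apply 2% monthly interest)): balance=$1479.61 total_interest=$79.61
After 7 (deposit($500)): balance=$1979.61 total_interest=$79.61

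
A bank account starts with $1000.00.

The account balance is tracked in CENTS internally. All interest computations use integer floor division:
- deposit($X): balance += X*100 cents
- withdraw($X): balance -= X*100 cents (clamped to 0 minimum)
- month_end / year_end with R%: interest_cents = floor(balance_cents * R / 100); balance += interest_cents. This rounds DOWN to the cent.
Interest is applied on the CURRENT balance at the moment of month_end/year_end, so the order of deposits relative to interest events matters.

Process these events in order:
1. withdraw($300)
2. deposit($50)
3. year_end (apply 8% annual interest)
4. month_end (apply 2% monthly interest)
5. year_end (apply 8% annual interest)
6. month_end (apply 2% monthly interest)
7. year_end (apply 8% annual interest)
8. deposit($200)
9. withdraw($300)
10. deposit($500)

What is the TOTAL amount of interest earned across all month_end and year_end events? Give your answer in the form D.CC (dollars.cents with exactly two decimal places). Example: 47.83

After 1 (withdraw($300)): balance=$700.00 total_interest=$0.00
After 2 (deposit($50)): balance=$750.00 total_interest=$0.00
After 3 (year_end (apply 8% annual interest)): balance=$810.00 total_interest=$60.00
After 4 (month_end (apply 2% monthly interest)): balance=$826.20 total_interest=$76.20
After 5 (year_end (apply 8% annual interest)): balance=$892.29 total_interest=$142.29
After 6 (month_end (apply 2% monthly interest)): balance=$910.13 total_interest=$160.13
After 7 (year_end (apply 8% annual interest)): balance=$982.94 total_interest=$232.94
After 8 (deposit($200)): balance=$1182.94 total_interest=$232.94
After 9 (withdraw($300)): balance=$882.94 total_interest=$232.94
After 10 (deposit($500)): balance=$1382.94 total_interest=$232.94

Answer: 232.94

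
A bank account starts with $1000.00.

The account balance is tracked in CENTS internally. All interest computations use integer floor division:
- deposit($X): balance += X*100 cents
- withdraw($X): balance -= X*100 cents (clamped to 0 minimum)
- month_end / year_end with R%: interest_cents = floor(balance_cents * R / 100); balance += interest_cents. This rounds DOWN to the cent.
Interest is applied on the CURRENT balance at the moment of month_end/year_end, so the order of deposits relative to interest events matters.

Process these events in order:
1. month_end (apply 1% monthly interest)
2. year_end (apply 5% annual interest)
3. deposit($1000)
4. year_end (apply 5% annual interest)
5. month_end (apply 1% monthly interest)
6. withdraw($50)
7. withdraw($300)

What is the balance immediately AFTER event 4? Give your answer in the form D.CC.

Answer: 2163.52

Derivation:
After 1 (month_end (apply 1% monthly interest)): balance=$1010.00 total_interest=$10.00
After 2 (year_end (apply 5% annual interest)): balance=$1060.50 total_interest=$60.50
After 3 (deposit($1000)): balance=$2060.50 total_interest=$60.50
After 4 (year_end (apply 5% annual interest)): balance=$2163.52 total_interest=$163.52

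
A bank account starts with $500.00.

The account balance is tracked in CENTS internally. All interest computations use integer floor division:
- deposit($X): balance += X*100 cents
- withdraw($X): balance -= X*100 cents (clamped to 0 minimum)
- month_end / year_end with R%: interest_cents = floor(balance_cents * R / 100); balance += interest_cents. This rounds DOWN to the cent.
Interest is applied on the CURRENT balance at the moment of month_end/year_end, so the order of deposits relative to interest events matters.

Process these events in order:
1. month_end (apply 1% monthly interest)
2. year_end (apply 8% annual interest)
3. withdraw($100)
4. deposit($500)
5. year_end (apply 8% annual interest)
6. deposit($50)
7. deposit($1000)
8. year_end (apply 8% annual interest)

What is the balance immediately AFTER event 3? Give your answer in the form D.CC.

Answer: 445.40

Derivation:
After 1 (month_end (apply 1% monthly interest)): balance=$505.00 total_interest=$5.00
After 2 (year_end (apply 8% annual interest)): balance=$545.40 total_interest=$45.40
After 3 (withdraw($100)): balance=$445.40 total_interest=$45.40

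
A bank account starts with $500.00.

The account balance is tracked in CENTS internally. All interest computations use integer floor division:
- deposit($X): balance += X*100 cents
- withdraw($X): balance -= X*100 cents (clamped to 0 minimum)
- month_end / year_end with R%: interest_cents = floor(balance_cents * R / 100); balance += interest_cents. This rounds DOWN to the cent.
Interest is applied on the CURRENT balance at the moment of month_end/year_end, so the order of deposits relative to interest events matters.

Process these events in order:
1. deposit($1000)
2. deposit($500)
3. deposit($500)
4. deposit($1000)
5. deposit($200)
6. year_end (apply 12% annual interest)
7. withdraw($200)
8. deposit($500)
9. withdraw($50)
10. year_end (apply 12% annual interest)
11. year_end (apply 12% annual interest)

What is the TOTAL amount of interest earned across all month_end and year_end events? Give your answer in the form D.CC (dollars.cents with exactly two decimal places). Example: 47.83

Answer: 1561.83

Derivation:
After 1 (deposit($1000)): balance=$1500.00 total_interest=$0.00
After 2 (deposit($500)): balance=$2000.00 total_interest=$0.00
After 3 (deposit($500)): balance=$2500.00 total_interest=$0.00
After 4 (deposit($1000)): balance=$3500.00 total_interest=$0.00
After 5 (deposit($200)): balance=$3700.00 total_interest=$0.00
After 6 (year_end (apply 12% annual interest)): balance=$4144.00 total_interest=$444.00
After 7 (withdraw($200)): balance=$3944.00 total_interest=$444.00
After 8 (deposit($500)): balance=$4444.00 total_interest=$444.00
After 9 (withdraw($50)): balance=$4394.00 total_interest=$444.00
After 10 (year_end (apply 12% annual interest)): balance=$4921.28 total_interest=$971.28
After 11 (year_end (apply 12% annual interest)): balance=$5511.83 total_interest=$1561.83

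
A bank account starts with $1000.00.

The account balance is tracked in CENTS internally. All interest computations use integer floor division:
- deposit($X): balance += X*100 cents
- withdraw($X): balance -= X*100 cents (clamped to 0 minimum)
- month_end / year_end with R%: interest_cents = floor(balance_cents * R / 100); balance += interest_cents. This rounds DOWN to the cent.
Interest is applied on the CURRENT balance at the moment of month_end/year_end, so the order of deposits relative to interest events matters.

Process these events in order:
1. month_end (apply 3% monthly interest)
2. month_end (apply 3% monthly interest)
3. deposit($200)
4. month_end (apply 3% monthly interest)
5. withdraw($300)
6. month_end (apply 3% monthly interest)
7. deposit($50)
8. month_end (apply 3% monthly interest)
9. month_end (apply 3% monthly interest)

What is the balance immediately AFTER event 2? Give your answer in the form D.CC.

After 1 (month_end (apply 3% monthly interest)): balance=$1030.00 total_interest=$30.00
After 2 (month_end (apply 3% monthly interest)): balance=$1060.90 total_interest=$60.90

Answer: 1060.90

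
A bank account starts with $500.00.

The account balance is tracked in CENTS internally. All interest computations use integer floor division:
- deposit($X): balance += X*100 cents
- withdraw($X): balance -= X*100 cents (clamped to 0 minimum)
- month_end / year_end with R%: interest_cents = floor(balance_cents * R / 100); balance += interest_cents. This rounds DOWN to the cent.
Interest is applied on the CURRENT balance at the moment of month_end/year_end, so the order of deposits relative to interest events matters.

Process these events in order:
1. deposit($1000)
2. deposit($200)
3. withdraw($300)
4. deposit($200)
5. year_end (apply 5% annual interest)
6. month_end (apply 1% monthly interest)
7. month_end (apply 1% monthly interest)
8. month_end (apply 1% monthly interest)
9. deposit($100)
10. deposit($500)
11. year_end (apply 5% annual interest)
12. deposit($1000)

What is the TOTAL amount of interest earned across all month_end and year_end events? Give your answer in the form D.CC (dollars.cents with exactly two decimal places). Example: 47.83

Answer: 247.43

Derivation:
After 1 (deposit($1000)): balance=$1500.00 total_interest=$0.00
After 2 (deposit($200)): balance=$1700.00 total_interest=$0.00
After 3 (withdraw($300)): balance=$1400.00 total_interest=$0.00
After 4 (deposit($200)): balance=$1600.00 total_interest=$0.00
After 5 (year_end (apply 5% annual interest)): balance=$1680.00 total_interest=$80.00
After 6 (month_end (apply 1% monthly interest)): balance=$1696.80 total_interest=$96.80
After 7 (month_end (apply 1% monthly interest)): balance=$1713.76 total_interest=$113.76
After 8 (month_end (apply 1% monthly interest)): balance=$1730.89 total_interest=$130.89
After 9 (deposit($100)): balance=$1830.89 total_interest=$130.89
After 10 (deposit($500)): balance=$2330.89 total_interest=$130.89
After 11 (year_end (apply 5% annual interest)): balance=$2447.43 total_interest=$247.43
After 12 (deposit($1000)): balance=$3447.43 total_interest=$247.43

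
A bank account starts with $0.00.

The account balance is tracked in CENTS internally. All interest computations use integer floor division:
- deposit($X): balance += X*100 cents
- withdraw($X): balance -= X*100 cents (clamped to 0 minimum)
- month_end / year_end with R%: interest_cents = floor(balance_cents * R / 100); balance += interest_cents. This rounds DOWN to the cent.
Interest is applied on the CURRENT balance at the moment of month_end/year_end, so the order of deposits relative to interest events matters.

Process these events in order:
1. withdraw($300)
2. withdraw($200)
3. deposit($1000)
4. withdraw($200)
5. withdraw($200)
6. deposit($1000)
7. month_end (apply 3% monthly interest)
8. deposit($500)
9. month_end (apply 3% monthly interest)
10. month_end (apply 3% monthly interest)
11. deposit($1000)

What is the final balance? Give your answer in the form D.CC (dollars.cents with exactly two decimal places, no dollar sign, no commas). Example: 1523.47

After 1 (withdraw($300)): balance=$0.00 total_interest=$0.00
After 2 (withdraw($200)): balance=$0.00 total_interest=$0.00
After 3 (deposit($1000)): balance=$1000.00 total_interest=$0.00
After 4 (withdraw($200)): balance=$800.00 total_interest=$0.00
After 5 (withdraw($200)): balance=$600.00 total_interest=$0.00
After 6 (deposit($1000)): balance=$1600.00 total_interest=$0.00
After 7 (month_end (apply 3% monthly interest)): balance=$1648.00 total_interest=$48.00
After 8 (deposit($500)): balance=$2148.00 total_interest=$48.00
After 9 (month_end (apply 3% monthly interest)): balance=$2212.44 total_interest=$112.44
After 10 (month_end (apply 3% monthly interest)): balance=$2278.81 total_interest=$178.81
After 11 (deposit($1000)): balance=$3278.81 total_interest=$178.81

Answer: 3278.81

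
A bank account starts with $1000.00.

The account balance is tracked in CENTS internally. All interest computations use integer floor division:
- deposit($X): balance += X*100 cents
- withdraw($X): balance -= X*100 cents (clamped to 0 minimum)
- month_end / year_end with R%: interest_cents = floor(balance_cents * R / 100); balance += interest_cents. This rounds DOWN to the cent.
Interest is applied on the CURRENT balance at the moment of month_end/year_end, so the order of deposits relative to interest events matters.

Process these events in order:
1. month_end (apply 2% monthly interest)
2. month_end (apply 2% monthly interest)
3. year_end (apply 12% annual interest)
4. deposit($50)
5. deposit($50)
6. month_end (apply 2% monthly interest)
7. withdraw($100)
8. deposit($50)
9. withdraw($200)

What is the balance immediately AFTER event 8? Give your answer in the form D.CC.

After 1 (month_end (apply 2% monthly interest)): balance=$1020.00 total_interest=$20.00
After 2 (month_end (apply 2% monthly interest)): balance=$1040.40 total_interest=$40.40
After 3 (year_end (apply 12% annual interest)): balance=$1165.24 total_interest=$165.24
After 4 (deposit($50)): balance=$1215.24 total_interest=$165.24
After 5 (deposit($50)): balance=$1265.24 total_interest=$165.24
After 6 (month_end (apply 2% monthly interest)): balance=$1290.54 total_interest=$190.54
After 7 (withdraw($100)): balance=$1190.54 total_interest=$190.54
After 8 (deposit($50)): balance=$1240.54 total_interest=$190.54

Answer: 1240.54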